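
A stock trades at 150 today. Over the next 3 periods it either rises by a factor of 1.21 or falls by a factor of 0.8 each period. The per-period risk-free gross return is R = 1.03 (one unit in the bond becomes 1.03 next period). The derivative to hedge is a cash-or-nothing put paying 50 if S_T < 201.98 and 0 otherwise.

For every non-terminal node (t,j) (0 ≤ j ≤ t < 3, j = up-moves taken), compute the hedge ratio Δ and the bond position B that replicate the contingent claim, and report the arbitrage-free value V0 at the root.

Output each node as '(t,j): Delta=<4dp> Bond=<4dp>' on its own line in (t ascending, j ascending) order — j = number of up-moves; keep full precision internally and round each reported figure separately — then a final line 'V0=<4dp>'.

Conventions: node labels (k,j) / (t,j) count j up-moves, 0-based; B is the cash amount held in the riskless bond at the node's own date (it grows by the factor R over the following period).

(0,0): Delta=-0.2412 Bond=73.8536
(1,0): Delta=0.0000 Bond=47.1298
(1,1): Delta=-0.3659 Bond=98.7174
(2,0): Delta=0.0000 Bond=48.5437
(2,1): Delta=0.0000 Bond=48.5437
(2,2): Delta=-0.5553 Bond=143.2631
V0=37.6793

Arbitrage-free pricing uses the up-move probability p* = (R−d)/(u−d) = 0.5610, discounting each step at R = 1.03.
At maturity the claim pays: V(3,0)=50.0000, V(3,1)=50.0000, V(3,2)=50.0000, V(3,3)=0.0000
(2,0): S=96.0000. Δ = (V_up−V_dn)/(S_up−S_dn) = (50.0000−50.0000)/(116.1600−76.8000) = 0.0000. V = [p*·50.0000 + (1−p*)·50.0000]/1.03 = 48.5437. B = V − Δ·S = 48.5437.
(2,1): S=145.2000. Δ = (V_up−V_dn)/(S_up−S_dn) = (50.0000−50.0000)/(175.6920−116.1600) = 0.0000. V = [p*·50.0000 + (1−p*)·50.0000]/1.03 = 48.5437. B = V − Δ·S = 48.5437.
(2,2): S=219.6150. Δ = (V_up−V_dn)/(S_up−S_dn) = (0.0000−50.0000)/(265.7341−175.6920) = -0.5553. V = [p*·0.0000 + (1−p*)·50.0000]/1.03 = 21.3119. B = V − Δ·S = 143.2631.
(1,0): S=120.0000. Δ = (V_up−V_dn)/(S_up−S_dn) = (48.5437−48.5437)/(145.2000−96.0000) = 0.0000. V = [p*·48.5437 + (1−p*)·48.5437]/1.03 = 47.1298. B = V − Δ·S = 47.1298.
(1,1): S=181.5000. Δ = (V_up−V_dn)/(S_up−S_dn) = (21.3119−48.5437)/(219.6150−145.2000) = -0.3659. V = [p*·21.3119 + (1−p*)·48.5437]/1.03 = 32.2983. B = V − Δ·S = 98.7174.
(0,0): S=150.0000. Δ = (V_up−V_dn)/(S_up−S_dn) = (32.2983−47.1298)/(181.5000−120.0000) = -0.2412. V = [p*·32.2983 + (1−p*)·47.1298]/1.03 = 37.6793. B = V − Δ·S = 73.8536.
As a check, the time-0 holding Δ(0,0)·S0 + B(0,0) comes to 37.6793 — exactly V0.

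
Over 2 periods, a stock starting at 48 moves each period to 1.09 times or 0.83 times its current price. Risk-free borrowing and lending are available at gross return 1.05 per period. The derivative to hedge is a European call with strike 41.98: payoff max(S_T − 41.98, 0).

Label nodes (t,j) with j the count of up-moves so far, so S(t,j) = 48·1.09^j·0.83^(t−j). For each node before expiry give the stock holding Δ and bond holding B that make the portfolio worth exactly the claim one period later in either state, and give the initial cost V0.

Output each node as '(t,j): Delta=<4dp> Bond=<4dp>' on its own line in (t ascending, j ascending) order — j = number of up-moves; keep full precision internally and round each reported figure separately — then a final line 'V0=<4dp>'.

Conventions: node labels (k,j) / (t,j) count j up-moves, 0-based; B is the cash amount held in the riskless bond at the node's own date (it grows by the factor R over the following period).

(0,0): Delta=0.8954 Bond=-32.8630
(1,0): Delta=0.1396 Bond=-4.3950
(1,1): Delta=1.0000 Bond=-39.9810
V0=10.1142

Arbitrage-free pricing uses the up-move probability p* = (R−d)/(u−d) = 0.8462, discounting each step at R = 1.05.
Terminal payoffs: V(2,0)=0.0000, V(2,1)=1.4456, V(2,2)=15.0488
  t=1,j=0: stock 39.8400 → up 43.4256 (V=1.4456), down 33.0672 (V=0.0000). Price 1.1650; hedge Δ=0.1396, bond B=-4.3950.
  t=1,j=1: stock 52.3200 → up 57.0288 (V=15.0488), down 43.4256 (V=1.4456). Price 12.3390; hedge Δ=1.0000, bond B=-39.9810.
  t=0,j=0: stock 48.0000 → up 52.3200 (V=12.3390), down 39.8400 (V=1.1650). Price 10.1142; hedge Δ=0.8954, bond B=-32.8630.
Sanity check at the root: Δ(0,0)·S0 + B(0,0) reproduces V0 = 10.1142.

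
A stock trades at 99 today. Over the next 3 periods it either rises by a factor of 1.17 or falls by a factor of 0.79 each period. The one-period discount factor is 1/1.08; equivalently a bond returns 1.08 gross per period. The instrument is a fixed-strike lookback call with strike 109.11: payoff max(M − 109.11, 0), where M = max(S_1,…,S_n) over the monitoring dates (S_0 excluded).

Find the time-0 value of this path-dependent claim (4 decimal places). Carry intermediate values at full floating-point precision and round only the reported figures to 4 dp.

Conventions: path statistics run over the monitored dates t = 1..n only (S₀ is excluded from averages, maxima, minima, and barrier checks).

price = 21.3038

Set p* = 0.7632 (from d < R < u); the path-dependent value is the discounted p*-expectation over all price paths.
Enumerate all 2^3 = 8 price paths (U = up ×1.17, D = down ×0.79); each path with k up-moves has probability p*^k·(1−p*)^(3−k).
DDD: M=78.2100, payoff=0.0000, prob=0.013285
UDD: M=115.8300, payoff=6.7200, prob=0.042809
DUD: M=91.5057, payoff=0.0000, prob=0.042809
UUD: M=135.5211, payoff=26.4111, prob=0.137939
DDU: M=78.2100, payoff=0.0000, prob=0.042809
UDU: M=115.8300, payoff=6.7200, prob=0.137939
DUU: M=107.0617, payoff=0.0000, prob=0.137939
UUU: M=158.5597, payoff=49.4497, prob=0.444471
Price = Σ prob·payoff / R^3 = 26.836693 / 1.259712 = 21.3038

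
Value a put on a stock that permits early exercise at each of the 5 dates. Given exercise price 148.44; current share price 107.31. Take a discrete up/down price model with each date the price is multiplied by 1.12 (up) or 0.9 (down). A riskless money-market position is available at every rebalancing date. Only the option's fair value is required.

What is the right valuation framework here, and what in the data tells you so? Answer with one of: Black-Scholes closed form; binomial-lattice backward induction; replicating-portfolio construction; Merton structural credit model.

framework: binomial-lattice backward induction

Key observation: the put (strike 148.44 on spot 107.31) is American-style on a 5-step discrete price model, so the early-exercise decision at every node requires stepwise backward valuation — a closed form cannot price the exercise right.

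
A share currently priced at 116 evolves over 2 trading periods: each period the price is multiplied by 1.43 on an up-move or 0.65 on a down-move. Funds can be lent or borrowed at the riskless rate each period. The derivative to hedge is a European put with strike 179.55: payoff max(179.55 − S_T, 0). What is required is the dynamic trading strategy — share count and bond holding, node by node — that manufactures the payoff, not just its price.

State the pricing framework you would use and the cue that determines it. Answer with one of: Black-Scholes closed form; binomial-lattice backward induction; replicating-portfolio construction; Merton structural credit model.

framework: replicating-portfolio construction

Key observation: the mandate to exhibit the hedge at every date and state singles out the replicating-portfolio construction on the 2-period tree with factors 1.43 and 0.65 from 116.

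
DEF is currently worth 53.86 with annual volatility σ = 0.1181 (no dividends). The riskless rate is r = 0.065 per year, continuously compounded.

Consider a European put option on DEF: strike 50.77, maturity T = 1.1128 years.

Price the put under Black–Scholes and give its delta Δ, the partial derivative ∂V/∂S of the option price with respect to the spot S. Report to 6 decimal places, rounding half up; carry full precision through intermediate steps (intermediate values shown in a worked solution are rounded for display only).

price = 0.470487
Δ = -0.131970

σ√T = 0.1181·√1.1128 = 0.124583
d₁ = (ln(S/K) + (r+σ²/2)T) / (σ√T) = (ln(53.86/50.77) + (0.065+0.1181²/2)·1.1128) / 0.124583 = (0.059082 + 0.080092) / 0.124583 = 1.117127
d₂ = d₁ − σ√T = 1.117127 − 0.124583 = 0.992544
e^{−rT} = 0.930222
N(−d₁) = 0.131970,  N(−d₂) = 0.160466
Put price V = K·e^{−rT}·N(−d₂) − S·N(−d₁) = 7.578393 − 7.107907 = 0.470487
Δ = −N(−d₁) = -0.131970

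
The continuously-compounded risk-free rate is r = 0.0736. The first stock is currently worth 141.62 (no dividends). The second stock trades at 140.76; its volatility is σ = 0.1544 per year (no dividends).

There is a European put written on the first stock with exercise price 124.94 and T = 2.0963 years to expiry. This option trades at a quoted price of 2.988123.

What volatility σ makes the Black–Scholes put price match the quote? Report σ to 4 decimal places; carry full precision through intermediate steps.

At σ = 0.1963 the Black–Scholes value reproduces the quote:
σ√T = 0.1963·√2.0963 = 0.284215
d₁ = (ln(S/K) + (r+σ²/2)T) / (σ√T) = (ln(141.62/124.94) + (0.0736+0.1963²/2)·2.0963) / 0.284215 = (0.125314 + 0.194677) / 0.284215 = 1.125875
d₂ = d₁ − σ√T = 1.125875 − 0.284215 = 0.841660
e^{−rT} = 0.857025
N(−d₁) = 0.130109,  N(−d₂) = 0.199989
V = K·e^{−rT}·N(−d₂) − S·N(−d₁) = 21.414192 − 18.426069 = 2.988123 (equal to the quote); since ∂V/∂σ > 0 for all σ, the implied volatility is unique

sigma = 0.1963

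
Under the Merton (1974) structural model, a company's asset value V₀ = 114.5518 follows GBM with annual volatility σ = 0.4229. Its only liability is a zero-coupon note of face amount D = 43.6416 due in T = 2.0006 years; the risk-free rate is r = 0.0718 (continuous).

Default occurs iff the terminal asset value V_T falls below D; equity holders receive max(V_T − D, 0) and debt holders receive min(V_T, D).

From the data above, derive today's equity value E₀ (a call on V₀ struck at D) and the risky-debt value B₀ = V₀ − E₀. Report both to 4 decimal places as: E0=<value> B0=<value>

E0=77.2236 B0=37.3282

With assets at 114.5518 and a single debt payment of 43.6416 at 2.0006 years:
d₁ = [ln(V₀/D) + (r + σ²/2)T] / (σ√T)
   = [ln(114.5518/43.6416) + (0.0718 + 0.5·0.4229²)·2.0006] / (0.4229·√2.0006)
   = [0.965016 + 0.322541] / 0.598161 = 2.152528
d₂ = d₁ − σ√T = 2.152528 − 0.598161 = 1.554367
N(d₁) = 0.984322,  N(d₂) = 0.939952,  e^(−rT) = 0.866197
E₀ = V₀·N(d₁) − D·e^(−rT)·N(d₂)
   = 114.5518·0.984322 − 43.6416·0.866197·0.939952 = 77.223615
B₀ = V₀ − E₀ = 114.5518 − 77.223615 = 37.328185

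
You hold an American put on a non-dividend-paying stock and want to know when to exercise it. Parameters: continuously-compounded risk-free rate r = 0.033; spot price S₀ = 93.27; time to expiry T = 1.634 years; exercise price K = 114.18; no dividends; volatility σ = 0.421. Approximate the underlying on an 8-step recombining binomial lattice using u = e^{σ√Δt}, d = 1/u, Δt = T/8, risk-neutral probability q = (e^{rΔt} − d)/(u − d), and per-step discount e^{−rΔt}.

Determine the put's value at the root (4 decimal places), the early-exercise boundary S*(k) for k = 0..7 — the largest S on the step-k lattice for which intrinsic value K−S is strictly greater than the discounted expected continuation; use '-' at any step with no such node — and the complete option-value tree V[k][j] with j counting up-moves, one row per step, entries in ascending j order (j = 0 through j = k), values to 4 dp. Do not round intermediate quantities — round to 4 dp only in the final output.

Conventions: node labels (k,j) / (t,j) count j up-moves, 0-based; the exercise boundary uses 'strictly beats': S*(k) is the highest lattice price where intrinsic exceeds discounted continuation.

Δt=0.20425, u=1.20957, d=0.82674, q=0.47024, disc=e^(-rΔt)=0.99328
k=8 terminal: V=max(K-S,0) → 93.8242 84.3982 70.6073 50.4303 20.9100 0.0000 0.0000 0.0000 0.0000
k=7: j=0 S=24.6218 intr=89.5582 cont=88.7912 V=89.5582[EX]; j=1 S=36.0232 intr=78.1568 cont=77.3897 V=78.1568[EX]; j=2 S=52.7043 intr=61.4757 cont=60.7086 V=61.4757[EX]; j=3 S=77.1099 intr=37.0701 cont=36.3031 V=37.0701[EX]; j=4 S=112.8168 intr=1.3632 cont=11.0028 V=11.0028[hold]; j=5 S=165.0584 intr=0.0000 cont=0.0000 V=0.0000[hold]; j=6 S=241.4911 intr=0.0000 cont=0.0000 V=0.0000[hold]; j=7 S=353.3173 intr=0.0000 cont=0.0000 V=0.0000[hold]  S*(7)=77.1099
k=6: j=0 S=29.7818 intr=84.3982 cont=83.6312 V=84.3982[EX]; j=1 S=43.5727 intr=70.6073 cont=69.8403 V=70.6073[EX]; j=2 S=63.7497 intr=50.4303 cont=49.6633 V=50.4303[EX]; j=3 S=93.2700 intr=20.9100 cont=24.6455 V=24.6455[hold]; j=4 S=136.4601 intr=0.0000 cont=5.7897 V=5.7897[hold]; j=5 S=199.6500 intr=0.0000 cont=0.0000 V=0.0000[hold]; j=6 S=292.1010 intr=0.0000 cont=0.0000 V=0.0000[hold]  S*(6)=63.7497
k=5: j=0 S=36.0232 intr=78.1568 cont=77.3897 V=78.1568[EX]; j=1 S=52.7043 intr=61.4757 cont=60.7086 V=61.4757[EX]; j=2 S=77.1099 intr=37.0701 cont=38.0479 V=38.0479[hold]; j=3 S=112.8168 intr=1.3632 cont=15.6727 V=15.6727[hold]; j=4 S=165.0584 intr=0.0000 cont=3.0465 V=3.0465[hold]; j=5 S=241.4911 intr=0.0000 cont=0.0000 V=0.0000[hold]  S*(5)=52.7043
k=4: j=0 S=43.5727 intr=70.6073 cont=69.8403 V=70.6073[EX]; j=1 S=63.7497 intr=50.4303 cont=50.1200 V=50.4303[EX]; j=2 S=93.2700 intr=20.9100 cont=27.3412 V=27.3412[hold]; j=3 S=136.4601 intr=0.0000 cont=9.6699 V=9.6699[hold]; j=4 S=199.6500 intr=0.0000 cont=1.6031 V=1.6031[hold]  S*(4)=63.7497
k=3: j=0 S=52.7043 intr=61.4757 cont=60.7086 V=61.4757[EX]; j=1 S=77.1099 intr=37.0701 cont=39.3070 V=39.3070[hold]; j=2 S=112.8168 intr=1.3632 cont=18.9036 V=18.9036[hold]; j=3 S=165.0584 intr=0.0000 cont=5.8371 V=5.8371[hold]  S*(3)=52.7043
k=2: j=0 S=63.7497 intr=50.4303 cont=50.7081 V=50.7081[hold]; j=1 S=93.2700 intr=20.9100 cont=29.5129 V=29.5129[hold]; j=2 S=136.4601 intr=0.0000 cont=12.6735 V=12.6735[hold]  S*(2)=-
k=1: j=0 S=77.1099 intr=37.0701 cont=40.4675 V=40.4675[hold]; j=1 S=112.8168 intr=1.3632 cont=21.4492 V=21.4492[hold]  S*(1)=-
k=0: j=0 S=93.2700 intr=20.9100 cont=31.3126 V=31.3126[hold]  S*(0)=-

price = 31.3126
boundary = - - - 52.7043 63.7497 52.7043 63.7497 77.1099
tree:
31.3126
40.4675 21.4492
50.7081 29.5129 12.6735
61.4757 39.3070 18.9036 5.8371
70.6073 50.4303 27.3412 9.6699 1.6031
78.1568 61.4757 38.0479 15.6727 3.0465 0.0000
84.3982 70.6073 50.4303 24.6455 5.7897 0.0000 0.0000
89.5582 78.1568 61.4757 37.0701 11.0028 0.0000 0.0000 0.0000
93.8242 84.3982 70.6073 50.4303 20.9100 0.0000 0.0000 0.0000 0.0000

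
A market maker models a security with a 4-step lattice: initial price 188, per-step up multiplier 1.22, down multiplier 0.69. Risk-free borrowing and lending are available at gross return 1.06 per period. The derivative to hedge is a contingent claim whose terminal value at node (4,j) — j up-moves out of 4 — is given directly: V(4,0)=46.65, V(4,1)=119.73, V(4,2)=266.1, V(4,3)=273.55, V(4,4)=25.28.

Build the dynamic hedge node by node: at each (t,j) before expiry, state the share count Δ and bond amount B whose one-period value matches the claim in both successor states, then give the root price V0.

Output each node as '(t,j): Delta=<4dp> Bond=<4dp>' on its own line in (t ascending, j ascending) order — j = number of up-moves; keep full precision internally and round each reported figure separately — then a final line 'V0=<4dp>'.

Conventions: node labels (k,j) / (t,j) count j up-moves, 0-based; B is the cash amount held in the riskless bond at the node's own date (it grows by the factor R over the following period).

(0,0): Delta=-0.4317 Bond=238.7051
(1,0): Delta=0.9319 Bond=76.1425
(1,1): Delta=-0.7652 Bond=329.5182
(2,0): Delta=2.4708 Bond=-57.0349
(2,1): Delta=0.5555 Bond=140.2769
(2,2): Delta=-1.0882 Bond=439.6731
(3,0): Delta=2.2326 Bond=-45.7471
(3,1): Delta=2.5291 Bond=-66.8181
(3,2): Delta=0.0728 Bond=241.8877
(3,3): Delta=-1.3722 Bond=562.9900
V0=157.5418

Arbitrage-free pricing uses the up-move probability p* = (R−d)/(u−d) = 0.6981, discounting each step at R = 1.06.
At maturity the claim pays: V(4,0)=46.6500, V(4,1)=119.7300, V(4,2)=266.1000, V(4,3)=273.5500, V(4,4)=25.2800
  t=3,j=0: stock 61.7597 → up 75.3468 (V=119.7300), down 42.6142 (V=46.6500). Price 92.1397; hedge Δ=2.2326, bond B=-45.7471.
  t=3,j=1: stock 109.1983 → up 133.2219 (V=266.1000), down 75.3468 (V=119.7300). Price 209.3517; hedge Δ=2.5291, bond B=-66.8181.
  t=3,j=2: stock 193.0752 → up 235.5518 (V=273.5500), down 133.2219 (V=266.1000). Price 255.9443; hedge Δ=0.0728, bond B=241.8877.
  t=3,j=3: stock 341.3794 → up 416.4829 (V=25.2800), down 235.5518 (V=273.5500). Price 94.5561; hedge Δ=-1.3722, bond B=562.9900.
  t=2,j=0: stock 89.5068 → up 109.1983 (V=209.3517), down 61.7597 (V=92.1397). Price 164.1198; hedge Δ=2.4708, bond B=-57.0349.
  t=2,j=1: stock 158.2584 → up 193.0752 (V=255.9443), down 109.1983 (V=209.3517). Price 228.1874; hedge Δ=0.5555, bond B=140.2769.
  t=2,j=2: stock 279.8192 → up 341.3794 (V=94.5561), down 193.0752 (V=255.9443). Price 135.1670; hedge Δ=-1.0882, bond B=439.6731.
  t=1,j=0: stock 129.7200 → up 158.2584 (V=228.1874), down 89.5068 (V=164.1198). Price 197.0247; hedge Δ=0.9319, bond B=76.1425.
  t=1,j=1: stock 229.3600 → up 279.8192 (V=135.1670), down 158.2584 (V=228.1874). Price 154.0081; hedge Δ=-0.7652, bond B=329.5182.
  t=0,j=0: stock 188.0000 → up 229.3600 (V=154.0081), down 129.7200 (V=197.0247). Price 157.5418; hedge Δ=-0.4317, bond B=238.7051.
Verification: the root portfolio costs Δ(0,0)·S0 + B(0,0) = 157.5418, matching V0.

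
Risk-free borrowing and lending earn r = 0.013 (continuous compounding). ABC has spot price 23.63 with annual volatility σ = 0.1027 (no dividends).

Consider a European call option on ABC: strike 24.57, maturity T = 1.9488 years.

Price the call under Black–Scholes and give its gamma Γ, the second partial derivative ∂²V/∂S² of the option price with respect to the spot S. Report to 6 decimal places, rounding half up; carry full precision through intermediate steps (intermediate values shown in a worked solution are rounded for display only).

σ√T = 0.1027·√1.9488 = 0.143369
d₁ = (ln(S/K) + (r+σ²/2)T) / (σ√T) = (ln(23.63/24.57) + (0.013+0.1027²/2)·1.9488) / 0.143369 = (-0.039009 + 0.035612) / 0.143369 = -0.023697
d₂ = d₁ − σ√T = -0.023697 − 0.143369 = -0.167066
e^{−rT} = 0.974984
N(d₁) = 0.490547,  N(d₂) = 0.433659
Call price V = S·N(d₁) − K·e^{−rT}·N(d₂) = 11.591628 − 10.388459 = 1.203170
φ(d₁) = (1/√(2π))·e^{−d₁²/2} = 0.398830
Γ = φ(d₁) / (S·σ·√T) = 0.117725

price = 1.203170
Γ = 0.117725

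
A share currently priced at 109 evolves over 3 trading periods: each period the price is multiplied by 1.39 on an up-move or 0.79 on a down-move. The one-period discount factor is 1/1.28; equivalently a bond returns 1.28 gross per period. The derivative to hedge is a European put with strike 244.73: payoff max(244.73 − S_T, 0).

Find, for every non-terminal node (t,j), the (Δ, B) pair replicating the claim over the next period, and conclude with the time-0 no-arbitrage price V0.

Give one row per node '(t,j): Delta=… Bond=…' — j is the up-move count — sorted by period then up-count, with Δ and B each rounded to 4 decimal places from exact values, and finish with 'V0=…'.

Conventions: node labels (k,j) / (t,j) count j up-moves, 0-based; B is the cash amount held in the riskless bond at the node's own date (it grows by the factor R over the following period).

Arbitrage-free pricing uses the up-move probability p* = (R−d)/(u−d) = 0.8167, discounting each step at R = 1.28.
At maturity the claim pays: V(3,0)=190.9887, V(3,1)=150.1726, V(3,2)=78.3569, V(3,3)=0.0000
(2,0): S=68.0269. Δ = (V_up−V_dn)/(S_up−S_dn) = (150.1726−190.9887)/(94.5574−53.7413) = -1.0000. V = [p*·150.1726 + (1−p*)·190.9887]/1.28 = 123.1684. B = V − Δ·S = 191.1953.
(2,1): S=119.6929. Δ = (V_up−V_dn)/(S_up−S_dn) = (78.3569−150.1726)/(166.3731−94.5574) = -1.0000. V = [p*·78.3569 + (1−p*)·150.1726]/1.28 = 71.5024. B = V − Δ·S = 191.1953.
(2,2): S=210.5989. Δ = (V_up−V_dn)/(S_up−S_dn) = (0.0000−78.3569)/(292.7325−166.3731) = -0.6201. V = [p*·0.0000 + (1−p*)·78.3569]/1.28 = 11.2230. B = V − Δ·S = 141.8178.
(1,0): S=86.1100. Δ = (V_up−V_dn)/(S_up−S_dn) = (71.5024−123.1684)/(119.6929−68.0269) = -1.0000. V = [p*·71.5024 + (1−p*)·123.1684]/1.28 = 63.2613. B = V − Δ·S = 149.3713.
(1,1): S=151.5100. Δ = (V_up−V_dn)/(S_up−S_dn) = (11.2230−71.5024)/(210.5989−119.6929) = -0.6631. V = [p*·11.2230 + (1−p*)·71.5024]/1.28 = 17.4017. B = V − Δ·S = 117.8674.
(0,0): S=109.0000. Δ = (V_up−V_dn)/(S_up−S_dn) = (17.4017−63.2613)/(151.5100−86.1100) = -0.7012. V = [p*·17.4017 + (1−p*)·63.2613]/1.28 = 20.1635. B = V − Δ·S = 96.5962.
Check: Δ(0,0)·S0 + B(0,0) = 20.1635 = V0.

(0,0): Delta=-0.7012 Bond=96.5962
(1,0): Delta=-1.0000 Bond=149.3713
(1,1): Delta=-0.6631 Bond=117.8674
(2,0): Delta=-1.0000 Bond=191.1953
(2,1): Delta=-1.0000 Bond=191.1953
(2,2): Delta=-0.6201 Bond=141.8178
V0=20.1635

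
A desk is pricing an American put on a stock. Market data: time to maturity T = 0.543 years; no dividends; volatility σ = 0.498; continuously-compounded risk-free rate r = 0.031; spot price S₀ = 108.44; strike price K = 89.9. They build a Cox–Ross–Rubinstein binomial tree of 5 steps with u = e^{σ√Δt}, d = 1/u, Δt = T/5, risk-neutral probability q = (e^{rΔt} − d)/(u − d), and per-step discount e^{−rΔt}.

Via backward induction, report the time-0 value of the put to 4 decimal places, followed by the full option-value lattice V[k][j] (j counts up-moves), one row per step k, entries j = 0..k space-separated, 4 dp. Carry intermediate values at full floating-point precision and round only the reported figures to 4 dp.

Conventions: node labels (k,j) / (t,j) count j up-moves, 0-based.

params: Δt=0.10860 u=1.17835 d=0.84865 q=0.46929 e^(-rΔt)=0.99664
t_5 payoffs: 42.1667 23.6221 0.0000 0.0000 0.0000 0.0000
k=4: node(4,0) S=56.2465 payoff=33.6535 vs cont=33.3514 → 33.6535 [stop]  node(4,1) S=78.0984 payoff=11.8016 vs cont=12.4943 → 12.4943 [wait]  node(4,2) S=108.4400 payoff=0.0000 vs cont=0.0000 → 0.0000 [wait]  node(4,3) S=150.5694 payoff=0.0000 vs cont=0.0000 → 0.0000 [wait]  node(4,4) S=209.0662 payoff=0.0000 vs cont=0.0000 → 0.0000 [wait]
k=3: node(3,0) S=66.2779 payoff=23.6221 vs cont=23.6440 → 23.6440 [wait]  node(3,1) S=92.0271 payoff=0.0000 vs cont=6.6085 → 6.6085 [wait]  node(3,2) S=127.7801 payoff=0.0000 vs cont=0.0000 → 0.0000 [wait]  node(3,3) S=177.4231 payoff=0.0000 vs cont=0.0000 → 0.0000 [wait]
k=2: node(2,0) S=78.0984 payoff=11.8016 vs cont=15.5968 → 15.5968 [wait]  node(2,1) S=108.4400 payoff=0.0000 vs cont=3.4954 → 3.4954 [wait]  node(2,2) S=150.5694 payoff=0.0000 vs cont=0.0000 → 0.0000 [wait]
k=1: node(1,0) S=92.0271 payoff=0.0000 vs cont=9.8844 → 9.8844 [wait]  node(1,1) S=127.7801 payoff=0.0000 vs cont=1.8488 → 1.8488 [wait]
k=0: node(0,0) S=108.4400 payoff=0.0000 vs cont=6.0928 → 6.0928 [wait]

price = 6.0928
tree:
6.0928
9.8844 1.8488
15.5968 3.4954 0.0000
23.6440 6.6085 0.0000 0.0000
33.6535 12.4943 0.0000 0.0000 0.0000
42.1667 23.6221 0.0000 0.0000 0.0000 0.0000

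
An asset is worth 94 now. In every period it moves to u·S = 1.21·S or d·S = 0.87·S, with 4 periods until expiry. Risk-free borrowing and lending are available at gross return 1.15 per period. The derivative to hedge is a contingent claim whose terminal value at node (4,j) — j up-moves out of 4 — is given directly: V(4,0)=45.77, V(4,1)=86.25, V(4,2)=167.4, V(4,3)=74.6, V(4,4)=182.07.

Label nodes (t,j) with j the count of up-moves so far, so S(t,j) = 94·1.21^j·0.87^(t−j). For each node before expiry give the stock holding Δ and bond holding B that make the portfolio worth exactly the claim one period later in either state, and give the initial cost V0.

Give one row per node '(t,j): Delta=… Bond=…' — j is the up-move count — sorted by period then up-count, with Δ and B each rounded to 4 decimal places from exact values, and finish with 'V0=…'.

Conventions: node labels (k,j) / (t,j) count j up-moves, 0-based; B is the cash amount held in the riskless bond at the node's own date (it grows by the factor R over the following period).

(0,0): Delta=0.6824 Bond=13.5965
(1,0): Delta=-1.0358 Bond=156.1534
(1,1): Delta=0.9472 Bond=-14.4749
(2,0): Delta=2.6591 Bond=-83.3098
(2,1): Delta=-1.6051 Bond=235.9092
(2,2): Delta=1.3404 Bond=-70.7652
(3,0): Delta=1.9234 Bond=-50.2706
(3,1): Delta=2.7724 Bond=-105.5639
(3,2): Delta=-2.2796 Bond=352.0512
(3,3): Delta=1.8981 Bond=-174.2581
V0=77.7437

The replicating-portfolio and risk-neutral prices coincide; use p* = (1.15−0.87)/(1.21−0.87) = 0.8235 for the latter.
Terminal payoffs: V(4,0)=45.7700, V(4,1)=86.2500, V(4,2)=167.4000, V(4,3)=74.6000, V(4,4)=182.0700
  t=3,j=0: stock 61.8993 → up 74.8981 (V=86.2500), down 53.8524 (V=45.7700). Price 68.7882; hedge Δ=1.9234, bond B=-50.2706.
  t=3,j=1: stock 86.0898 → up 104.1687 (V=167.4000), down 74.8981 (V=86.2500). Price 133.1125; hedge Δ=2.7724, bond B=-105.5639.
  t=3,j=2: stock 119.7341 → up 144.8783 (V=74.6000), down 104.1687 (V=167.4000). Price 79.1100; hedge Δ=-2.2796, bond B=352.0512.
  t=3,j=3: stock 166.5267 → up 201.4973 (V=182.0700), down 144.8783 (V=74.6000). Price 141.8302; hedge Δ=1.8981, bond B=-174.2581.
  t=2,j=0: stock 71.1486 → up 86.0898 (V=133.1125), down 61.8993 (V=68.7882). Price 105.8793; hedge Δ=2.6591, bond B=-83.3098.
  t=2,j=1: stock 98.9538 → up 119.7341 (V=79.1100), down 86.0898 (V=133.1125). Price 77.0781; hedge Δ=-1.6051, bond B=235.9092.
  t=2,j=2: stock 137.6254 → up 166.5267 (V=141.8302), down 119.7341 (V=79.1100). Price 113.7060; hedge Δ=1.3404, bond B=-70.7652.
  t=1,j=0: stock 81.7800 → up 98.9538 (V=77.0781), down 71.1486 (V=105.8793). Price 71.4441; hedge Δ=-1.0358, bond B=156.1534.
  t=1,j=1: stock 113.7400 → up 137.6254 (V=113.7060), down 98.9538 (V=77.0781). Price 93.2541; hedge Δ=0.9472, bond B=-14.4749.
  t=0,j=0: stock 94.0000 → up 113.7400 (V=93.2541), down 81.7800 (V=71.4441). Price 77.7437; hedge Δ=0.6824, bond B=13.5965.
Verification: the root portfolio costs Δ(0,0)·S0 + B(0,0) = 77.7437, matching V0.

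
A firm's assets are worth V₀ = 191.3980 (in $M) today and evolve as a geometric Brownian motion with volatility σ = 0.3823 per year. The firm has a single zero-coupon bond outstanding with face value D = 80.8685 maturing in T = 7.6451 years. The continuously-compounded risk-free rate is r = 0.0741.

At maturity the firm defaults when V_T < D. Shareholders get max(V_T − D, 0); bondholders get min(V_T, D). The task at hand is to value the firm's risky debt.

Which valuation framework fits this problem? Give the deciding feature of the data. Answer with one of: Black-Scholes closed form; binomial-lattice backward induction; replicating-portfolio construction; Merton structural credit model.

framework: Merton structural credit model

Key observation: the asked-for credit quantity lives on the firm's capital structure — asset value, asset volatility, debt face 80.8685 — which is the structural model's domain.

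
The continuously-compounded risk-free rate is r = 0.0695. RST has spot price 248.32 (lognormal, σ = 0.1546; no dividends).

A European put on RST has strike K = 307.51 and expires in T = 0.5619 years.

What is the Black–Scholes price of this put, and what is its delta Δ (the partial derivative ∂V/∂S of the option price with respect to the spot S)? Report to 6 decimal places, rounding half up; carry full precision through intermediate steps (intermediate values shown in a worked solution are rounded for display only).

σ√T = 0.1546·√0.5619 = 0.115888
d₁ = (ln(S/K) + (r+σ²/2)T) / (σ√T) = (ln(248.32/307.51) + (0.0695+0.1546²/2)·0.5619) / 0.115888 = (-0.213789 + 0.045767) / 0.115888 = -1.449866
d₂ = d₁ − σ√T = -1.449866 − 0.115888 = -1.565754
e^{−rT} = 0.961701
N(−d₁) = 0.926452,  N(−d₂) = 0.941297
Put price V = K·e^{−rT}·N(−d₂) − S·N(−d₁) = 278.372154 − 230.056577 = 48.315577
Δ = −N(−d₁) = -0.926452

price = 48.315577
Δ = -0.926452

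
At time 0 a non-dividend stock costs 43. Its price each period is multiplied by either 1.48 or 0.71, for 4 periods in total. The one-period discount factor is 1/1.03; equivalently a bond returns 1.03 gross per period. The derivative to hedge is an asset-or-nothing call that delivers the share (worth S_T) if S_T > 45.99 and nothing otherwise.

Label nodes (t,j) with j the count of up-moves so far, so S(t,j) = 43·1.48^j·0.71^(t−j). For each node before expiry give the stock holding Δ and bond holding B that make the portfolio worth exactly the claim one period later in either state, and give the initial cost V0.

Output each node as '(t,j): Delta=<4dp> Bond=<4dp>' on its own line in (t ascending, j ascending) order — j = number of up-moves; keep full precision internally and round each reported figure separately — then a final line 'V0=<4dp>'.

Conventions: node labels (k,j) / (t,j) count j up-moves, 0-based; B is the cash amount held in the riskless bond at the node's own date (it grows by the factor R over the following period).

(0,0): Delta=1.2027 Bond=-16.5635
(1,0): Delta=1.2813 Bond=-19.4615
(1,1): Delta=1.1496 Bond=-13.6838
(2,0): Delta=1.1478 Bond=-17.1499
(2,1): Delta=1.3715 Bond=-24.1170
(2,2): Delta=1.0000 Bond=0.0000
(3,0): Delta=0.0000 Bond=0.0000
(3,1): Delta=1.9221 Bond=-42.5049
(3,2): Delta=1.0000 Bond=0.0000
(3,3): Delta=1.0000 Bond=0.0000
V0=35.1526

Under the risk-neutral measure, an up-move has probability p* = (R−d)/(u−d) = 0.4156 and values discount at R = 1.03.
At maturity the claim pays: V(4,0)=0.0000, V(4,1)=0.0000, V(4,2)=47.4798, V(4,3)=98.9719, V(4,4)=206.3076
  t=3,j=0: stock 15.3902 → up 22.7775 (V=0.0000), down 10.9270 (V=0.0000). Price 0.0000; hedge Δ=0.0000, bond B=0.0000.
  t=3,j=1: stock 32.0809 → up 47.4798 (V=47.4798), down 22.7775 (V=0.0000). Price 19.1571; hedge Δ=1.9221, bond B=-42.5049.
  t=3,j=2: stock 66.8729 → up 98.9719 (V=98.9719), down 47.4798 (V=47.4798). Price 66.8729; hedge Δ=1.0000, bond B=0.0000.
  t=3,j=3: stock 139.3971 → up 206.3076 (V=206.3076), down 98.9719 (V=98.9719). Price 139.3971; hedge Δ=1.0000, bond B=0.0000.
  t=2,j=0: stock 21.6763 → up 32.0809 (V=19.1571), down 15.3902 (V=0.0000). Price 7.7295; hedge Δ=1.1478, bond B=-17.1499.
  t=2,j=1: stock 45.1844 → up 66.8729 (V=66.8729), down 32.0809 (V=19.1571). Price 37.8515; hedge Δ=1.3715, bond B=-24.1170.
  t=2,j=2: stock 94.1872 → up 139.3971 (V=139.3971), down 66.8729 (V=66.8729). Price 94.1872; hedge Δ=1.0000, bond B=0.0000.
  t=1,j=0: stock 30.5300 → up 45.1844 (V=37.8515), down 21.6763 (V=7.7295). Price 19.6580; hedge Δ=1.2813, bond B=-19.4615.
  t=1,j=1: stock 63.6400 → up 94.1872 (V=94.1872), down 45.1844 (V=37.8515). Price 59.4794; hedge Δ=1.1496, bond B=-13.6838.
  t=0,j=0: stock 43.0000 → up 63.6400 (V=59.4794), down 30.5300 (V=19.6580). Price 35.1526; hedge Δ=1.2027, bond B=-16.5635.
As a check, the time-0 holding Δ(0,0)·S0 + B(0,0) comes to 35.1526 — exactly V0.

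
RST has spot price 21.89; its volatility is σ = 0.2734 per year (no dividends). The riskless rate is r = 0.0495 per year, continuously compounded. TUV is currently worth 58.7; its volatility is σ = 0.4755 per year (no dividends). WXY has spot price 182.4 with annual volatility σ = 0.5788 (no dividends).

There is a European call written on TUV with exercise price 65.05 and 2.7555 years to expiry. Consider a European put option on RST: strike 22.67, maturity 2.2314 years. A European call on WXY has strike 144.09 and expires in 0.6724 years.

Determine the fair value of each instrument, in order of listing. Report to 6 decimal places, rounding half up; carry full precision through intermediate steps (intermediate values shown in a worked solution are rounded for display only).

[TUV call K=65.05]
σ√T = 0.4755·√2.7555 = 0.789316
d₁ = (ln(S/K) + (r+σ²/2)T) / (σ√T) = (ln(58.7/65.05) + (0.0495+0.4755²/2)·2.7555) / 0.789316 = (-0.102716 + 0.447907) / 0.789316 = 0.437329
d₂ = d₁ − σ√T = 0.437329 − 0.789316 = -0.351987
e^{−rT} = 0.872496
N(d₁) = 0.669064,  N(d₂) = 0.362424
price = S·N(d₁) − K·e^{−rT}·N(d₂) = 39.274028 − 20.569687 = 18.704340
[RST put K=22.67]
σ√T = 0.2734·√2.2314 = 0.408401
d₁ = (ln(S/K) + (r+σ²/2)T) / (σ√T) = (ln(21.89/22.67) + (0.0495+0.2734²/2)·2.2314) / 0.408401 = (-0.035013 + 0.193850) / 0.408401 = 0.388925
d₂ = d₁ − σ√T = 0.388925 − 0.408401 = -0.019476
e^{−rT} = 0.895427
N(−d₁) = 0.348666,  N(−d₂) = 0.507769
price = K·e^{−rT}·N(−d₂) − S·N(−d₁) = 10.307381 − 7.632293 = 2.675088
[WXY call K=144.09]
σ√T = 0.5788·√0.6724 = 0.474616
d₁ = (ln(S/K) + (r+σ²/2)T) / (σ√T) = (ln(182.4/144.09) + (0.0495+0.5788²/2)·0.6724) / 0.474616 = (0.235764 + 0.145914) / 0.474616 = 0.804183
d₂ = d₁ − σ√T = 0.804183 − 0.474616 = 0.329567
e^{−rT} = 0.967264
N(d₁) = 0.789354,  N(d₂) = 0.629136
price = S·N(d₁) − K·e^{−rT}·N(d₂) = 143.978215 − 87.684656 = 56.293559

price(TUV call K=65.05) = 18.704340
price(RST put K=22.67) = 2.675088
price(WXY call K=144.09) = 56.293559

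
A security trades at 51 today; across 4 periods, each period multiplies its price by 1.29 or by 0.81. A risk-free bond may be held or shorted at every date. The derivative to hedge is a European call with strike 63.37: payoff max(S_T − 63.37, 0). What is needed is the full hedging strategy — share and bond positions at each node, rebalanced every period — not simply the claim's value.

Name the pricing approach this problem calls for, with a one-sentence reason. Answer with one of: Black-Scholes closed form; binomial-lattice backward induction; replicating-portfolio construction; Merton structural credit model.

Key observation: what is demanded is not a single number but the (Δ, B) position at each node of the 1.29/0.81 tree starting at 51; constructing those positions is the replicating-portfolio method.

framework: replicating-portfolio construction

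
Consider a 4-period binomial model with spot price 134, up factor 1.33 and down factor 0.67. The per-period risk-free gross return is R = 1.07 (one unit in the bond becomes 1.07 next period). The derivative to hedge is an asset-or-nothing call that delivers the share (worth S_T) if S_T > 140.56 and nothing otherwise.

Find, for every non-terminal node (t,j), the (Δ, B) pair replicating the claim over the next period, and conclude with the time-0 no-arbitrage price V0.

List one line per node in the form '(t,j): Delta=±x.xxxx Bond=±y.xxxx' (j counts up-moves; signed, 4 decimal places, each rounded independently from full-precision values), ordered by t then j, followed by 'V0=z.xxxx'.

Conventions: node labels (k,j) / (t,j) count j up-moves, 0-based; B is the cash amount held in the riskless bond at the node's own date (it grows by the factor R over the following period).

Risk-neutral probability p* = (R−d)/(u−d) = (1.07−0.67)/(1.33−0.67) = 0.6061.
Terminal payoffs: V(4,0)=0.0000, V(4,1)=0.0000, V(4,2)=0.0000, V(4,3)=211.2197, V(4,4)=419.2870
Node (3,0) S=40.3022: V=(p*·0.0000+(1−p*)·0.0000)/1.07=0.0000; Δ=(0.0000−0.0000)/(53.6020−27.0025)=0.0000; B=V−Δ·S=0.0000
Node (3,1) S=80.0030: V=(p*·0.0000+(1−p*)·0.0000)/1.07=0.0000; Δ=(0.0000−0.0000)/(106.4039−53.6020)=0.0000; B=V−Δ·S=0.0000
Node (3,2) S=158.8118: V=(p*·211.2197+(1−p*)·0.0000)/1.07=119.6374; Δ=(211.2197−0.0000)/(211.2197−106.4039)=2.0152; B=V−Δ·S=-200.3926
Node (3,3) S=315.2534: V=(p*·419.2870+(1−p*)·211.2197)/1.07=315.2534; Δ=(419.2870−211.2197)/(419.2870−211.2197)=1.0000; B=V−Δ·S=0.0000
Node (2,0) S=60.1526: V=(p*·0.0000+(1−p*)·0.0000)/1.07=0.0000; Δ=(0.0000−0.0000)/(80.0030−40.3022)=0.0000; B=V−Δ·S=0.0000
Node (2,1) S=119.4074: V=(p*·119.6374+(1−p*)·0.0000)/1.07=67.7640; Δ=(119.6374−0.0000)/(158.8118−80.0030)=1.5181; B=V−Δ·S=-113.5047
Node (2,2) S=237.0326: V=(p*·315.2534+(1−p*)·119.6374)/1.07=222.6098; Δ=(315.2534−119.6374)/(315.2534−158.8118)=1.2504; B=V−Δ·S=-73.7781
Node (1,0) S=89.7800: V=(p*·67.7640+(1−p*)·0.0000)/1.07=38.3823; Δ=(67.7640−0.0000)/(119.4074−60.1526)=1.1436; B=V−Δ·S=-64.2904
Node (1,1) S=178.2200: V=(p*·222.6098+(1−p*)·67.7640)/1.07=151.0373; Δ=(222.6098−67.7640)/(237.0326−119.4074)=1.3164; B=V−Δ·S=-83.5775
Node (0,0) S=134.0000: V=(p*·151.0373+(1−p*)·38.3823)/1.07=99.6805; Δ=(151.0373−38.3823)/(178.2200−89.7800)=1.2738; B=V−Δ·S=-71.0089
As a check, the time-0 holding Δ(0,0)·S0 + B(0,0) comes to 99.6805 — exactly V0.

(0,0): Delta=1.2738 Bond=-71.0089
(1,0): Delta=1.1436 Bond=-64.2904
(1,1): Delta=1.3164 Bond=-83.5775
(2,0): Delta=0.0000 Bond=0.0000
(2,1): Delta=1.5181 Bond=-113.5047
(2,2): Delta=1.2504 Bond=-73.7781
(3,0): Delta=0.0000 Bond=0.0000
(3,1): Delta=0.0000 Bond=0.0000
(3,2): Delta=2.0152 Bond=-200.3926
(3,3): Delta=1.0000 Bond=0.0000
V0=99.6805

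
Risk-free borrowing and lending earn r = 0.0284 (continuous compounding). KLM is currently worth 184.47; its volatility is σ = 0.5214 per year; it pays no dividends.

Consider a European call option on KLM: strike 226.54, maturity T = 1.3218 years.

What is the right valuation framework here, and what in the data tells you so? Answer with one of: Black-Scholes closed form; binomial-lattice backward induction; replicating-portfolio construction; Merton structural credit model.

framework: Black-Scholes closed form

Key observation: the strike-226.54 call on KLM is European-exercise on a continuously-modelled lognormal underlying, so its value is a single closed-form evaluation.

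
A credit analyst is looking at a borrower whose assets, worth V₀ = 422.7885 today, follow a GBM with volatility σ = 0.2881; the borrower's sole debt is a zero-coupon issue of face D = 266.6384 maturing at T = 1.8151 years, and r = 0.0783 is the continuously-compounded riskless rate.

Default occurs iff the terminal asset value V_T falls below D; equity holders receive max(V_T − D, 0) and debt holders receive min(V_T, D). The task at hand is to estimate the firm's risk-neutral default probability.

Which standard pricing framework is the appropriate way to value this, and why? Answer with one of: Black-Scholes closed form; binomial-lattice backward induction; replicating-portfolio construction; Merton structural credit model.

framework: Merton structural credit model

Key observation: with the firm-asset dynamics (V₀ = 422.7885) and a single zero-coupon liability of face 266.6384 given, debt value, spread, and default probability all derive from the option view of the balance sheet.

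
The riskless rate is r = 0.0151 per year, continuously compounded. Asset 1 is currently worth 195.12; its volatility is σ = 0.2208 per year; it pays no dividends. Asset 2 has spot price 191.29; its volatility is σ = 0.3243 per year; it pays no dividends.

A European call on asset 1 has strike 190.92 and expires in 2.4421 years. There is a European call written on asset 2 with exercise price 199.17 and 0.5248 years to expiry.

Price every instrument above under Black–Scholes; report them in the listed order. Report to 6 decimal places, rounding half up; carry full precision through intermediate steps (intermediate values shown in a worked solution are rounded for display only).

price(asset 1 call K=190.92) = 31.891715
price(asset 2 call K=199.17) = 15.200702

[asset 1 call K=190.92]
σ√T = 0.2208·√2.4421 = 0.345049
d₁ = (ln(S/K) + (r+σ²/2)T) / (σ√T) = (ln(195.12/190.92) + (0.0151+0.2208²/2)·2.4421) / 0.345049 = (0.021760 + 0.096405) / 0.345049 = 0.342460
d₂ = d₁ − σ√T = 0.342460 − 0.345049 = -0.002589
e^{−rT} = 0.963796
N(d₁) = 0.633998,  N(d₂) = 0.498967
price = S·N(d₁) − K·e^{−rT}·N(d₂) = 123.705596 − 91.813881 = 31.891715
[asset 2 call K=199.17]
σ√T = 0.3243·√0.5248 = 0.234933
d₁ = (ln(S/K) + (r+σ²/2)T) / (σ√T) = (ln(191.29/199.17) + (0.0151+0.3243²/2)·0.5248) / 0.234933 = (-0.040368 + 0.035521) / 0.234933 = -0.020631
d₂ = d₁ − σ√T = -0.020631 − 0.234933 = -0.255564
e^{−rT} = 0.992107
N(d₁) = 0.491770,  N(d₂) = 0.399144
price = S·N(d₁) − K·e^{−rT}·N(d₂) = 94.070680 − 78.869979 = 15.200702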